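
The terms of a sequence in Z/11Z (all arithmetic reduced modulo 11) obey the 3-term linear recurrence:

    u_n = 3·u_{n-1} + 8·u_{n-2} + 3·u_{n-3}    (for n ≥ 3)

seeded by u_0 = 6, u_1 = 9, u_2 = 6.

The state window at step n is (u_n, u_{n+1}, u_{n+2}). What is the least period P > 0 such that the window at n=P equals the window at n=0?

120

n=0: window = (6, 9, 6)
n=1: window = (9, 6, 9)
n=2: window = (6, 9, 3)
n=3: window = (9, 3, 0)
n=4: window = (3, 0, 7)
n=5: window = (0, 7, 8)
n=6: window = (7, 8, 3)
n=7: window = (8, 3, 6)
n=8: window = (3, 6, 0)
n=9: window = (6, 0, 2)
n=10: window = (0, 2, 2)
n=11: window = (2, 2, 0)
n=12: window = (2, 0, 0)
n=13: window = (0, 0, 6)
n=14: window = (0, 6, 7)
n=15: window = (6, 7, 3)
n=16: window = (7, 3, 6)
n=17: window = (3, 6, 8)
n=18: window = (6, 8, 4)
n=19: window = (8, 4, 6)
n=20: window = (4, 6, 8)
n=21: window = (6, 8, 7)
n=22: window = (8, 7, 4)
n=23: window = (7, 4, 4)
n=24: window = (4, 4, 10)
n=25: window = (4, 10, 8)
n=26: window = (10, 8, 6)
n=27: window = (8, 6, 2)
n=28: window = (6, 2, 1)
n=29: window = (2, 1, 4)
n=30: window = (1, 4, 4)
n=31: window = (4, 4, 3)
n=32: window = (4, 3, 9)
n=33: window = (3, 9, 8)
n=34: window = (9, 8, 6)
n=35: window = (8, 6, 10)
n=36: window = (6, 10, 3)
n=37: window = (10, 3, 8)
n=38: window = (3, 8, 1)
n=39: window = (8, 1, 10)
n=40: window = (1, 10, 7)
…
n=118: window = (7, 10, 6)
n=119: window = (10, 6, 9)
n=120: window = (6, 9, 6)
window at n=120 equals window at n=0 → period = 120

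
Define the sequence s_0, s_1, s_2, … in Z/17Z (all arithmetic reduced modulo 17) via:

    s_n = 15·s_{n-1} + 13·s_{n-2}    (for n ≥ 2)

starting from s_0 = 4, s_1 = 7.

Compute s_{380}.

16

s_2 = 15·7 + 13·4 = 4
s_3 = 15·4 + 13·7 = 15
s_4 = 15·15 + 13·4 = 5
s_5 = 15·5 + 13·15 = 15
s_6 = 15·15 + 13·5 = 1
s_7 = 15·1 + 13·15 = 6
s_8 = 15·6 + 13·1 = 1
s_9 = 15·1 + 13·6 = 8
s_10 = 15·8 + 13·1 = 14
s_11 = 15·14 + 13·8 = 8
s_12 = 15·8 + 13·14 = 13
s_13 = 15·13 + 13·8 = 10
s_14 = 15·10 + 13·13 = 13
s_15 = 15·13 + 13·10 = 2
s_16 = 15·2 + 13·13 = 12
s_17 = 15·12 + 13·2 = 2
s_18 = 15·2 + 13·12 = 16
s_19 = 15·16 + 13·2 = 11
s_20 = 15·11 + 13·16 = 16
s_21 = 15·16 + 13·11 = 9
s_22 = 15·9 + 13·16 = 3
s_23 = 15·3 + 13·9 = 9
s_24 = 15·9 + 13·3 = 4
s_25 = 15·4 + 13·9 = 7
(s_24, s_25) = (4, 7) = (s_0, s_1), so the sequence has period 24.
380 ≡ 20 (mod 24), hence s_380 = s_20 = 16.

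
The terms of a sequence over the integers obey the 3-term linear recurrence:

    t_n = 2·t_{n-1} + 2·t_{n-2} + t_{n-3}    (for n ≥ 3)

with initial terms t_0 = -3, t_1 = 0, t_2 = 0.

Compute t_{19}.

-38216688

t_3 = 2·0 + 2·0 + 1·-3 = -3
t_4 = 2·-3 + 2·0 + 1·0 = -6
t_5 = 2·-6 + 2·-3 + 1·0 = -18
t_6 = 2·-18 + 2·-6 + 1·-3 = -51
t_7 = 2·-51 + 2·-18 + 1·-6 = -144
t_8 = 2·-144 + 2·-51 + 1·-18 = -408
t_9 = 2·-408 + 2·-144 + 1·-51 = -1155
t_10 = 2·-1155 + 2·-408 + 1·-144 = -3270
t_11 = 2·-3270 + 2·-1155 + 1·-408 = -9258
t_12 = 2·-9258 + 2·-3270 + 1·-1155 = -26211
t_13 = 2·-26211 + 2·-9258 + 1·-3270 = -74208
t_14 = 2·-74208 + 2·-26211 + 1·-9258 = -210096
t_15 = 2·-210096 + 2·-74208 + 1·-26211 = -594819
t_16 = 2·-594819 + 2·-210096 + 1·-74208 = -1684038
t_17 = 2·-1684038 + 2·-594819 + 1·-210096 = -4767810
t_18 = 2·-4767810 + 2·-1684038 + 1·-594819 = -13498515
t_19 = 2·-13498515 + 2·-4767810 + 1·-1684038 = -38216688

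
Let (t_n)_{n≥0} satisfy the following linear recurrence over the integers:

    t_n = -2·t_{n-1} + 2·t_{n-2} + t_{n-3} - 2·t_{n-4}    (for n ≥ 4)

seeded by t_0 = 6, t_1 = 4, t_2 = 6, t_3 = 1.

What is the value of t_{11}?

t_4 = -2·1 + 2·6 + 1·4 + -2·6 = 2
t_5 = -2·2 + 2·1 + 1·6 + -2·4 = -4
t_6 = -2·-4 + 2·2 + 1·1 + -2·6 = 1
t_7 = -2·1 + 2·-4 + 1·2 + -2·1 = -10
t_8 = -2·-10 + 2·1 + 1·-4 + -2·2 = 14
t_9 = -2·14 + 2·-10 + 1·1 + -2·-4 = -39
t_10 = -2·-39 + 2·14 + 1·-10 + -2·1 = 94
t_11 = -2·94 + 2·-39 + 1·14 + -2·-10 = -232

-232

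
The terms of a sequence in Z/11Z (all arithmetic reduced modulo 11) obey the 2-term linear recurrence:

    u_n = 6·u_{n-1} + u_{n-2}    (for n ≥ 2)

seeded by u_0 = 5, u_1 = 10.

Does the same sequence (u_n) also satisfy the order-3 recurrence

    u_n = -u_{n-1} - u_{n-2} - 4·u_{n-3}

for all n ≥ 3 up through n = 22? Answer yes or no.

yes

Terms u_0..u_22: 5, 10, 10, 4, 1, 10, 6, 2, 7, 0, 7, 9, 6, 1, 1, 7, 10, 1, 5, 9, 4, 0, 4
n=3: candidate gives 4, actual u_3 = 4 ✓
n=4: candidate gives 1, actual u_4 = 1 ✓
n=5: candidate gives 10, actual u_5 = 10 ✓
n=6: candidate gives 6, actual u_6 = 6 ✓
n=7: candidate gives 2, actual u_7 = 2 ✓
n=8: candidate gives 7, actual u_8 = 7 ✓
n=9: candidate gives 0, actual u_9 = 0 ✓
n=10: candidate gives 7, actual u_10 = 7 ✓
n=11: candidate gives 9, actual u_11 = 9 ✓
n=12: candidate gives 6, actual u_12 = 6 ✓
n=13: candidate gives 1, actual u_13 = 1 ✓
n=14: candidate gives 1, actual u_14 = 1 ✓
n=15: candidate gives 7, actual u_15 = 7 ✓
n=16: candidate gives 10, actual u_16 = 10 ✓
n=17: candidate gives 1, actual u_17 = 1 ✓
n=18: candidate gives 5, actual u_18 = 5 ✓
n=19: candidate gives 9, actual u_19 = 9 ✓
n=20: candidate gives 4, actual u_20 = 4 ✓
n=21: candidate gives 0, actual u_21 = 0 ✓
n=22: candidate gives 4, actual u_22 = 4 ✓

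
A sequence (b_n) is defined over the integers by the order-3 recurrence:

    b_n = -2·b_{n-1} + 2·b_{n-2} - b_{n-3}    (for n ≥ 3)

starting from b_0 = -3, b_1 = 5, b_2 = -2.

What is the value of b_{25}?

134019673285

b_3 = -2·-2 + 2·5 + -1·-3 = 17
b_4 = -2·17 + 2·-2 + -1·5 = -43
b_5 = -2·-43 + 2·17 + -1·-2 = 122
b_6 = -2·122 + 2·-43 + -1·17 = -347
b_7 = -2·-347 + 2·122 + -1·-43 = 981
b_8 = -2·981 + 2·-347 + -1·122 = -2778
b_9 = -2·-2778 + 2·981 + -1·-347 = 7865
b_10 = -2·7865 + 2·-2778 + -1·981 = -22267
b_11 = -2·-22267 + 2·7865 + -1·-2778 = 63042
b_12 = -2·63042 + 2·-22267 + -1·7865 = -178483
b_13 = -2·-178483 + 2·63042 + -1·-22267 = 505317
b_14 = -2·505317 + 2·-178483 + -1·63042 = -1430642
b_15 = -2·-1430642 + 2·505317 + -1·-178483 = 4050401
b_16 = -2·4050401 + 2·-1430642 + -1·505317 = -11467403
b_17 = -2·-11467403 + 2·4050401 + -1·-1430642 = 32466250
b_18 = -2·32466250 + 2·-11467403 + -1·4050401 = -91917707
b_19 = -2·-91917707 + 2·32466250 + -1·-11467403 = 260235317
b_20 = -2·260235317 + 2·-91917707 + -1·32466250 = -736772298
b_21 = -2·-736772298 + 2·260235317 + -1·-91917707 = 2085932937
b_22 = -2·2085932937 + 2·-736772298 + -1·260235317 = -5905645787
b_23 = -2·-5905645787 + 2·2085932937 + -1·-736772298 = 16719929746
b_24 = -2·16719929746 + 2·-5905645787 + -1·2085932937 = -47337084003
b_25 = -2·-47337084003 + 2·16719929746 + -1·-5905645787 = 134019673285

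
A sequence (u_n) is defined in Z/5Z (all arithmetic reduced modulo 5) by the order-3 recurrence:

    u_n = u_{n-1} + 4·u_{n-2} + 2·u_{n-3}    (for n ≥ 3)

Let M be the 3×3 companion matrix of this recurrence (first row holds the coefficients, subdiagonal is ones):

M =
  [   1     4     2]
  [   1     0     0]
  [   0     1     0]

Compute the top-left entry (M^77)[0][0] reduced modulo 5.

2

(M^77)[0][0] is the top entry after applying M 77 times to the unit state (1, 0, 0). Equivalently it is h_{79} for the auxiliary sequence (h_n) obeying the same recurrence with h_2 = 1 and h_i = 0 for 0 ≤ i < 2:
h_3 = 1·1 + 4·0 + 2·0 = 1
h_4 = 1·1 + 4·1 + 2·0 = 0
h_5 = 1·0 + 4·1 + 2·1 = 1
h_6 = 1·1 + 4·0 + 2·1 = 3
h_7 = 1·3 + 4·1 + 2·0 = 2
h_8 = 1·2 + 4·3 + 2·1 = 1
h_9 = 1·1 + 4·2 + 2·3 = 0
h_10 = 1·0 + 4·1 + 2·2 = 3
h_11 = 1·3 + 4·0 + 2·1 = 0
h_12 = 1·0 + 4·3 + 2·0 = 2
h_13 = 1·2 + 4·0 + 2·3 = 3
h_14 = 1·3 + 4·2 + 2·0 = 1
h_15 = 1·1 + 4·3 + 2·2 = 2
h_16 = 1·2 + 4·1 + 2·3 = 2
h_17 = 1·2 + 4·2 + 2·1 = 2
h_18 = 1·2 + 4·2 + 2·2 = 4
h_19 = 1·4 + 4·2 + 2·2 = 1
h_20 = 1·1 + 4·4 + 2·2 = 1
h_21 = 1·1 + 4·1 + 2·4 = 3
h_22 = 1·3 + 4·1 + 2·1 = 4
h_23 = 1·4 + 4·3 + 2·1 = 3
h_24 = 1·3 + 4·4 + 2·3 = 0
h_25 = 1·0 + 4·3 + 2·4 = 0
h_26 = 1·0 + 4·0 + 2·3 = 1
(h_24, h_25, h_26) = (0, 0, 1) = (h_0, h_1, h_2), so the sequence has period 24.
79 ≡ 7 (mod 24), hence h_79 = h_7 = 2.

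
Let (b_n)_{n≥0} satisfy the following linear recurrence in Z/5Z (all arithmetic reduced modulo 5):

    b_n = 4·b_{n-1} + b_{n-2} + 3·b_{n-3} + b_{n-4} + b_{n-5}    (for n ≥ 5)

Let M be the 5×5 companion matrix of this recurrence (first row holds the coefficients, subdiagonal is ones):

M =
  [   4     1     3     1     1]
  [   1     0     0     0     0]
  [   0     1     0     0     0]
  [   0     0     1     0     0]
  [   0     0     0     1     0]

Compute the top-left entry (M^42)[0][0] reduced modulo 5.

(M^42)[0][0] is the top entry after applying M 42 times to the unit state (1, 0, 0, 0, 0). Equivalently it is h_{46} for the auxiliary sequence (h_n) obeying the same recurrence with h_4 = 1 and h_i = 0 for 0 ≤ i < 4:
h_5 = 4·1 + 1·0 + 3·0 + 1·0 + 1·0 = 4
h_6 = 4·4 + 1·1 + 3·0 + 1·0 + 1·0 = 2
h_7 = 4·2 + 1·4 + 3·1 + 1·0 + 1·0 = 0
h_8 = 4·0 + 1·2 + 3·4 + 1·1 + 1·0 = 0
h_9 = 4·0 + 1·0 + 3·2 + 1·4 + 1·1 = 1
h_10 = 4·1 + 1·0 + 3·0 + 1·2 + 1·4 = 0
h_11 = 4·0 + 1·1 + 3·0 + 1·0 + 1·2 = 3
h_12 = 4·3 + 1·0 + 3·1 + 1·0 + 1·0 = 0
h_13 = 4·0 + 1·3 + 3·0 + 1·1 + 1·0 = 4
h_14 = 4·4 + 1·0 + 3·3 + 1·0 + 1·1 = 1
h_15 = 4·1 + 1·4 + 3·0 + 1·3 + 1·0 = 1
h_16 = 4·1 + 1·1 + 3·4 + 1·0 + 1·3 = 0
h_17 = 4·0 + 1·1 + 3·1 + 1·4 + 1·0 = 3
h_18 = 4·3 + 1·0 + 3·1 + 1·1 + 1·4 = 0
h_19 = 4·0 + 1·3 + 3·0 + 1·1 + 1·1 = 0
h_20 = 4·0 + 1·0 + 3·3 + 1·0 + 1·1 = 0
h_21 = 4·0 + 1·0 + 3·0 + 1·3 + 1·0 = 3
h_22 = 4·3 + 1·0 + 3·0 + 1·0 + 1·3 = 0
h_23 = 4·0 + 1·3 + 3·0 + 1·0 + 1·0 = 3
h_24 = 4·3 + 1·0 + 3·3 + 1·0 + 1·0 = 1
h_25 = 4·1 + 1·3 + 3·0 + 1·3 + 1·0 = 0
h_26 = 4·0 + 1·1 + 3·3 + 1·0 + 1·3 = 3
h_27 = 4·3 + 1·0 + 3·1 + 1·3 + 1·0 = 3
h_28 = 4·3 + 1·3 + 3·0 + 1·1 + 1·3 = 4
h_29 = 4·4 + 1·3 + 3·3 + 1·0 + 1·1 = 4
h_30 = 4·4 + 1·4 + 3·3 + 1·3 + 1·0 = 2
h_31 = 4·2 + 1·4 + 3·4 + 1·3 + 1·3 = 0
h_32 = 4·0 + 1·2 + 3·4 + 1·4 + 1·3 = 1
h_33 = 4·1 + 1·0 + 3·2 + 1·4 + 1·4 = 3
h_34 = 4·3 + 1·1 + 3·0 + 1·2 + 1·4 = 4
h_35 = 4·4 + 1·3 + 3·1 + 1·0 + 1·2 = 4
h_36 = 4·4 + 1·4 + 3·3 + 1·1 + 1·0 = 0
h_37 = 4·0 + 1·4 + 3·4 + 1·3 + 1·1 = 0
h_38 = 4·0 + 1·0 + 3·4 + 1·4 + 1·3 = 4
h_39 = 4·4 + 1·0 + 3·0 + 1·4 + 1·4 = 4
h_40 = 4·4 + 1·4 + 3·0 + 1·0 + 1·4 = 4
h_41 = 4·4 + 1·4 + 3·4 + 1·0 + 1·0 = 2
h_42 = 4·2 + 1·4 + 3·4 + 1·4 + 1·0 = 3
h_43 = 4·3 + 1·2 + 3·4 + 1·4 + 1·4 = 4
h_44 = 4·4 + 1·3 + 3·2 + 1·4 + 1·4 = 3
h_45 = 4·3 + 1·4 + 3·3 + 1·2 + 1·4 = 1
h_46 = 4·1 + 1·3 + 3·4 + 1·3 + 1·2 = 4

4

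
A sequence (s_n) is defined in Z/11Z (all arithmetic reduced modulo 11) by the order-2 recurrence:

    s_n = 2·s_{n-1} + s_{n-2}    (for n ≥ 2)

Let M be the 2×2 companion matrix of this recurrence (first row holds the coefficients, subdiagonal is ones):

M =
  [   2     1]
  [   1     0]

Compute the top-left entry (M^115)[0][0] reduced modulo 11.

(M^115)[0][0] is the top entry after applying M 115 times to the unit state (1, 0). Equivalently it is h_{116} for the auxiliary sequence (h_n) obeying the same recurrence with h_1 = 1 and h_i = 0 for 0 ≤ i < 1:
h_2 = 2·1 + 1·0 = 2
h_3 = 2·2 + 1·1 = 5
h_4 = 2·5 + 1·2 = 1
h_5 = 2·1 + 1·5 = 7
h_6 = 2·7 + 1·1 = 4
h_7 = 2·4 + 1·7 = 4
h_8 = 2·4 + 1·4 = 1
h_9 = 2·1 + 1·4 = 6
h_10 = 2·6 + 1·1 = 2
h_11 = 2·2 + 1·6 = 10
h_12 = 2·10 + 1·2 = 0
h_13 = 2·0 + 1·10 = 10
h_14 = 2·10 + 1·0 = 9
h_15 = 2·9 + 1·10 = 6
h_16 = 2·6 + 1·9 = 10
h_17 = 2·10 + 1·6 = 4
h_18 = 2·4 + 1·10 = 7
h_19 = 2·7 + 1·4 = 7
h_20 = 2·7 + 1·7 = 10
h_21 = 2·10 + 1·7 = 5
h_22 = 2·5 + 1·10 = 9
h_23 = 2·9 + 1·5 = 1
h_24 = 2·1 + 1·9 = 0
h_25 = 2·0 + 1·1 = 1
(h_24, h_25) = (0, 1) = (h_0, h_1), so the sequence has period 24.
116 ≡ 20 (mod 24), hence h_116 = h_20 = 10.

10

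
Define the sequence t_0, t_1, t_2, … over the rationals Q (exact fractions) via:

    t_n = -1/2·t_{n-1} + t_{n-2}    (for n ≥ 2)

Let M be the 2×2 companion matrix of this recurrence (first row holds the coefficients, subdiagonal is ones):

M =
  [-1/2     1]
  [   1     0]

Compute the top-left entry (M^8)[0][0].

(M^8)[0][0] is the top entry after applying M 8 times to the unit state (1, 0). Equivalently it is h_{9} for the auxiliary sequence (h_n) obeying the same recurrence with h_1 = 1 and h_i = 0 for 0 ≤ i < 1:
h_2 = -1/2·1 + 1·0 = -1/2
h_3 = -1/2·-1/2 + 1·1 = 5/4
h_4 = -1/2·5/4 + 1·-1/2 = -9/8
h_5 = -1/2·-9/8 + 1·5/4 = 29/16
h_6 = -1/2·29/16 + 1·-9/8 = -65/32
h_7 = -1/2·-65/32 + 1·29/16 = 181/64
h_8 = -1/2·181/64 + 1·-65/32 = -441/128
h_9 = -1/2·-441/128 + 1·181/64 = 1165/256

1165/256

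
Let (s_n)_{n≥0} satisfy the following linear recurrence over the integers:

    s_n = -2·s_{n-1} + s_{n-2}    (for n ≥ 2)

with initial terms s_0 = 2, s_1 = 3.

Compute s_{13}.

72663

s_2 = -2·3 + 1·2 = -4
s_3 = -2·-4 + 1·3 = 11
s_4 = -2·11 + 1·-4 = -26
s_5 = -2·-26 + 1·11 = 63
s_6 = -2·63 + 1·-26 = -152
s_7 = -2·-152 + 1·63 = 367
s_8 = -2·367 + 1·-152 = -886
s_9 = -2·-886 + 1·367 = 2139
s_10 = -2·2139 + 1·-886 = -5164
s_11 = -2·-5164 + 1·2139 = 12467
s_12 = -2·12467 + 1·-5164 = -30098
s_13 = -2·-30098 + 1·12467 = 72663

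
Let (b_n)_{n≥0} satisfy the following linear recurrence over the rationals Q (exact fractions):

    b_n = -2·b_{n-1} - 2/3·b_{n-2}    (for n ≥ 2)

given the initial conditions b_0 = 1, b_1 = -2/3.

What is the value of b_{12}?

36544/729

b_2 = -2·-2/3 + -2/3·1 = 2/3
b_3 = -2·2/3 + -2/3·-2/3 = -8/9
b_4 = -2·-8/9 + -2/3·2/3 = 4/3
b_5 = -2·4/3 + -2/3·-8/9 = -56/27
b_6 = -2·-56/27 + -2/3·4/3 = 88/27
b_7 = -2·88/27 + -2/3·-56/27 = -416/81
b_8 = -2·-416/81 + -2/3·88/27 = 656/81
b_9 = -2·656/81 + -2/3·-416/81 = -3104/243
b_10 = -2·-3104/243 + -2/3·656/81 = 544/27
b_11 = -2·544/27 + -2/3·-3104/243 = -23168/729
b_12 = -2·-23168/729 + -2/3·544/27 = 36544/729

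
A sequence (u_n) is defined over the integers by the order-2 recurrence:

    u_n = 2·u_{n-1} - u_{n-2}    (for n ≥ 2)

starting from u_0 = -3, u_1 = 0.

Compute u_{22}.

u_2 = 2·0 + -1·-3 = 3
u_3 = 2·3 + -1·0 = 6
u_4 = 2·6 + -1·3 = 9
u_5 = 2·9 + -1·6 = 12
u_6 = 2·12 + -1·9 = 15
u_7 = 2·15 + -1·12 = 18
u_8 = 2·18 + -1·15 = 21
u_9 = 2·21 + -1·18 = 24
u_10 = 2·24 + -1·21 = 27
u_11 = 2·27 + -1·24 = 30
u_12 = 2·30 + -1·27 = 33
u_13 = 2·33 + -1·30 = 36
u_14 = 2·36 + -1·33 = 39
u_15 = 2·39 + -1·36 = 42
u_16 = 2·42 + -1·39 = 45
u_17 = 2·45 + -1·42 = 48
u_18 = 2·48 + -1·45 = 51
u_19 = 2·51 + -1·48 = 54
u_20 = 2·54 + -1·51 = 57
u_21 = 2·57 + -1·54 = 60
u_22 = 2·60 + -1·57 = 63

63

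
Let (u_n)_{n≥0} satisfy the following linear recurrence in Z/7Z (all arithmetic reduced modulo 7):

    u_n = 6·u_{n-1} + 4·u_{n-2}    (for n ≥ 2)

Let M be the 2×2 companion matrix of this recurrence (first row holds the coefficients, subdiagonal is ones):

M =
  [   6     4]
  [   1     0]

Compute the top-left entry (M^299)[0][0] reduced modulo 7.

(M^299)[0][0] is the top entry after applying M 299 times to the unit state (1, 0). Equivalently it is h_{300} for the auxiliary sequence (h_n) obeying the same recurrence with h_1 = 1 and h_i = 0 for 0 ≤ i < 1:
h_2 = 6·1 + 4·0 = 6
h_3 = 6·6 + 4·1 = 5
h_4 = 6·5 + 4·6 = 5
h_5 = 6·5 + 4·5 = 1
h_6 = 6·1 + 4·5 = 5
h_7 = 6·5 + 4·1 = 6
h_8 = 6·6 + 4·5 = 0
h_9 = 6·0 + 4·6 = 3
h_10 = 6·3 + 4·0 = 4
h_11 = 6·4 + 4·3 = 1
h_12 = 6·1 + 4·4 = 1
h_13 = 6·1 + 4·1 = 3
h_14 = 6·3 + 4·1 = 1
h_15 = 6·1 + 4·3 = 4
h_16 = 6·4 + 4·1 = 0
h_17 = 6·0 + 4·4 = 2
h_18 = 6·2 + 4·0 = 5
h_19 = 6·5 + 4·2 = 3
h_20 = 6·3 + 4·5 = 3
h_21 = 6·3 + 4·3 = 2
h_22 = 6·2 + 4·3 = 3
h_23 = 6·3 + 4·2 = 5
h_24 = 6·5 + 4·3 = 0
h_25 = 6·0 + 4·5 = 6
h_26 = 6·6 + 4·0 = 1
h_27 = 6·1 + 4·6 = 2
h_28 = 6·2 + 4·1 = 2
h_29 = 6·2 + 4·2 = 6
h_30 = 6·6 + 4·2 = 2
h_31 = 6·2 + 4·6 = 1
h_32 = 6·1 + 4·2 = 0
h_33 = 6·0 + 4·1 = 4
h_34 = 6·4 + 4·0 = 3
h_35 = 6·3 + 4·4 = 6
h_36 = 6·6 + 4·3 = 6
h_37 = 6·6 + 4·6 = 4
h_38 = 6·4 + 4·6 = 6
h_39 = 6·6 + 4·4 = 3
h_40 = 6·3 + 4·6 = 0
h_41 = 6·0 + 4·3 = 5
h_42 = 6·5 + 4·0 = 2
h_43 = 6·2 + 4·5 = 4
h_44 = 6·4 + 4·2 = 4
h_45 = 6·4 + 4·4 = 5
h_46 = 6·5 + 4·4 = 4
h_47 = 6·4 + 4·5 = 2
h_48 = 6·2 + 4·4 = 0
h_49 = 6·0 + 4·2 = 1
(h_48, h_49) = (0, 1) = (h_0, h_1), so the sequence has period 48.
300 ≡ 12 (mod 48), hence h_300 = h_12 = 1.

1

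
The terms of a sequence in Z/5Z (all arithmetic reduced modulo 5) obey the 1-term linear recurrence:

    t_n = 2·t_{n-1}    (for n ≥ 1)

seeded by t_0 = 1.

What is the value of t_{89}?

2

t_1 = 2·1 = 2
t_2 = 2·2 = 4
t_3 = 2·4 = 3
t_4 = 2·3 = 1
(t_4) = (1) = (t_0), so the sequence has period 4.
89 ≡ 1 (mod 4), hence t_89 = t_1 = 2.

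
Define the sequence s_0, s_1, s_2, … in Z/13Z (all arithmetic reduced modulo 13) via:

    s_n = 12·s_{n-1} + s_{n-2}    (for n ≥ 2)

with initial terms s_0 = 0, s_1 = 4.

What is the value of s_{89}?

7

s_2 = 12·4 + 1·0 = 9
s_3 = 12·9 + 1·4 = 8
s_4 = 12·8 + 1·9 = 1
s_5 = 12·1 + 1·8 = 7
s_6 = 12·7 + 1·1 = 7
s_7 = 12·7 + 1·7 = 0
s_8 = 12·0 + 1·7 = 7
s_9 = 12·7 + 1·0 = 6
s_10 = 12·6 + 1·7 = 1
s_11 = 12·1 + 1·6 = 5
s_12 = 12·5 + 1·1 = 9
s_13 = 12·9 + 1·5 = 9
s_14 = 12·9 + 1·9 = 0
s_15 = 12·0 + 1·9 = 9
s_16 = 12·9 + 1·0 = 4
s_17 = 12·4 + 1·9 = 5
s_18 = 12·5 + 1·4 = 12
s_19 = 12·12 + 1·5 = 6
s_20 = 12·6 + 1·12 = 6
s_21 = 12·6 + 1·6 = 0
s_22 = 12·0 + 1·6 = 6
s_23 = 12·6 + 1·0 = 7
s_24 = 12·7 + 1·6 = 12
s_25 = 12·12 + 1·7 = 8
s_26 = 12·8 + 1·12 = 4
s_27 = 12·4 + 1·8 = 4
s_28 = 12·4 + 1·4 = 0
s_29 = 12·0 + 1·4 = 4
(s_28, s_29) = (0, 4) = (s_0, s_1), so the sequence has period 28.
89 ≡ 5 (mod 28), hence s_89 = s_5 = 7.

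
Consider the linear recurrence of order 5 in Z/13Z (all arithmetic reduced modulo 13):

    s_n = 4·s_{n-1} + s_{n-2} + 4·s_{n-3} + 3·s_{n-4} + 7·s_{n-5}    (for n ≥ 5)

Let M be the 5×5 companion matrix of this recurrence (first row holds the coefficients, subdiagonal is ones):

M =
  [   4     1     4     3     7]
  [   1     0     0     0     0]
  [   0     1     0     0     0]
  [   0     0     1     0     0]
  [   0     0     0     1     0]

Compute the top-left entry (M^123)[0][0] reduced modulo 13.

(M^123)[0][0] is the top entry after applying M 123 times to the unit state (1, 0, 0, 0, 0). Equivalently it is h_{127} for the auxiliary sequence (h_n) obeying the same recurrence with h_4 = 1 and h_i = 0 for 0 ≤ i < 4:
h_5 = 4·1 + 1·0 + 4·0 + 3·0 + 7·0 = 4
h_6 = 4·4 + 1·1 + 4·0 + 3·0 + 7·0 = 4
h_7 = 4·4 + 1·4 + 4·1 + 3·0 + 7·0 = 11
h_8 = 4·11 + 1·4 + 4·4 + 3·1 + 7·0 = 2
h_9 = 4·2 + 1·11 + 4·4 + 3·4 + 7·1 = 2
h_10 = 4·2 + 1·2 + 4·11 + 3·4 + 7·4 = 3
Continuing the recurrence:
  h_11 = 5;  h_12 = 10;  h_13 = 12;  h_14 = 10;  h_15 = 11;  h_16 = 11
  h_17 = 6;  h_18 = 11;  h_19 = 2;  h_20 = 10;  h_21 = 12;  h_22 = 11
  h_23 = 10;  h_24 = 0;  h_25 = 4;  h_26 = 4;  h_27 = 10;  h_28 = 0
  h_29 = 12;  h_30 = 11;  h_31 = 10;  h_32 = 0;  h_33 = 12;  h_34 = 10
  h_35 = 3;  h_36 = 10;  h_37 = 2;  h_38 = 1;  h_39 = 8;  h_40 = 1
  h_41 = 1;  h_42 = 2;  h_43 = 5;  h_44 = 7;  h_45 = 12;  h_46 = 10
  h_47 = 5;  h_48 = 4;  h_49 = 3;  h_50 = 7;  h_51 = 2;  h_52 = 9
  h_53 = 12;  h_54 = 3;  h_55 = 11;  h_56 = 6;  h_57 = 3;  h_58 = 12
  h_59 = 12;  h_60 = 11;  h_61 = 12;  h_62 = 8;  h_63 = 0;  h_64 = 4
  h_65 = 5;  h_66 = 2;  h_67 = 7;  h_68 = 10;  h_69 = 7;  h_70 = 3
  h_71 = 3;  h_72 = 5;  h_73 = 9;  h_74 = 7;  h_75 = 9;  h_76 = 11
  h_77 = 0;  h_78 = 1;  h_79 = 7;  h_80 = 8;  h_81 = 3;  h_82 = 12
  h_83 = 7;  h_84 = 8;  h_85 = 9;  h_86 = 12;  h_87 = 12;  h_88 = 0
  h_89 = 0;  h_90 = 4;  h_91 = 6;  h_92 = 8;  h_93 = 2;  h_94 = 0
  h_95 = 2;  h_96 = 4;  h_97 = 2;  h_98 = 8;  h_99 = 4;  h_100 = 6
  h_101 = 3;  h_102 = 7;  h_103 = 6;  h_104 = 11;  h_105 = 12;  h_106 = 8
  h_107 = 12;  h_108 = 10;  h_109 = 2;  h_110 = 5;  h_111 = 11;  h_112 = 2
  h_113 = 11;  h_114 = 2;  h_115 = 4;  h_116 = 2;  h_117 = 2;  h_118 = 5
  h_119 = 4;  h_120 = 11;  h_121 = 10;  h_122 = 5;  h_123 = 4;  h_124 = 5
  h_125 = 8
h_126 = 4·8 + 1·5 + 4·4 + 3·5 + 7·10 = 8
h_127 = 4·8 + 1·8 + 4·5 + 3·4 + 7·5 = 3

3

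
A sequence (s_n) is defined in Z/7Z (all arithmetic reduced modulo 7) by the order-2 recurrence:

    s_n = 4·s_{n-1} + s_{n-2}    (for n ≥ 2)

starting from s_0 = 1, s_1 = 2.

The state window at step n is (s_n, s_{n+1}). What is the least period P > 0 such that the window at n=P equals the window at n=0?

16

n=0: window = (1, 2)
n=1: window = (2, 2)
n=2: window = (2, 3)
n=3: window = (3, 0)
n=4: window = (0, 3)
n=5: window = (3, 5)
n=6: window = (5, 2)
n=7: window = (2, 6)
n=8: window = (6, 5)
n=9: window = (5, 5)
n=10: window = (5, 4)
n=11: window = (4, 0)
n=12: window = (0, 4)
n=13: window = (4, 2)
n=14: window = (2, 5)
n=15: window = (5, 1)
n=16: window = (1, 2)
window at n=16 equals window at n=0 → period = 16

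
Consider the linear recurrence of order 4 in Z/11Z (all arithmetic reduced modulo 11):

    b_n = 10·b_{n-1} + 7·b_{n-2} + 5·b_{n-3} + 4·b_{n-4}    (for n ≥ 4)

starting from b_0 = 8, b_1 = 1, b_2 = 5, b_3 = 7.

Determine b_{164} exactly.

b_4 = 10·7 + 7·5 + 5·1 + 4·8 = 10
b_5 = 10·10 + 7·7 + 5·5 + 4·1 = 2
b_6 = 10·2 + 7·10 + 5·7 + 4·5 = 2
b_7 = 10·2 + 7·2 + 5·10 + 4·7 = 2
b_8 = 10·2 + 7·2 + 5·2 + 4·10 = 7
b_9 = 10·7 + 7·2 + 5·2 + 4·2 = 3
Continuing the recurrence:
  b_10 = 9;  b_11 = 0;  b_12 = 7;  b_13 = 6;  b_14 = 2;  b_15 = 9
  b_16 = 8;  b_17 = 1;  b_18 = 9;  b_19 = 8;  b_20 = 4;  b_21 = 2
  b_22 = 3;  b_23 = 8;  b_24 = 6;  b_25 = 7;  b_26 = 10;  b_27 = 2
  b_28 = 6;  b_29 = 9;  b_30 = 6;  b_31 = 7;  b_32 = 5;  b_33 = 0
  b_34 = 6;  b_35 = 3;  b_36 = 4;  b_37 = 3;  b_38 = 9;  b_39 = 0
  b_40 = 6;  b_41 = 7;  b_42 = 5;  b_43 = 8;  b_44 = 9;  b_45 = 1
  b_46 = 1;  b_47 = 6;  b_48 = 9;  b_49 = 9;  b_50 = 0;  b_51 = 0
  b_52 = 4;  b_53 = 10;  b_54 = 7;  b_55 = 6;  b_56 = 10;  b_57 = 8
  b_58 = 10;  b_59 = 10;  b_60 = 8;  b_61 = 1;  b_62 = 2;  b_63 = 8
  b_64 = 10;  b_65 = 5;  b_66 = 3;  b_67 = 4;  b_68 = 5;  b_69 = 3
  b_70 = 9;  b_71 = 9;  b_72 = 1;  b_73 = 9;  b_74 = 2;  b_75 = 3
  b_76 = 5;  b_77 = 7;  b_78 = 7;  b_79 = 2;  b_80 = 3;  b_81 = 8
  b_82 = 7;  b_83 = 6;  b_84 = 7;  b_85 = 3;  b_86 = 5;  b_87 = 9
  b_88 = 3;  b_89 = 9;  b_90 = 0;  b_91 = 4;  b_92 = 9;  b_93 = 0
  b_94 = 6;  b_95 = 0;  b_96 = 1;  b_97 = 7;  b_98 = 2;  b_99 = 8
  b_100 = 1;  b_101 = 5;  b_102 = 6;  b_103 = 0;  b_104 = 5;  b_105 = 1
  b_106 = 3;  b_107 = 7;  b_108 = 6;  b_109 = 7;  b_110 = 5;  b_111 = 3
  b_112 = 3;  b_113 = 5;  b_114 = 7;  b_115 = 0;  b_116 = 9;  b_117 = 2
  b_118 = 1;  b_119 = 3;  b_120 = 6;  b_121 = 6;  b_122 = 0;  b_123 = 7
  b_124 = 3;  b_125 = 4;  b_126 = 8;  b_127 = 8;  b_128 = 3;  b_129 = 10
  b_130 = 6;  b_131 = 1;  b_132 = 4;  b_133 = 7;  b_134 = 6;  b_135 = 1
  b_136 = 4;  b_137 = 6;  b_138 = 7;  b_139 = 4;  b_140 = 3;  b_141 = 7
  b_142 = 7;  b_143 = 7;  b_144 = 1;  b_145 = 1;  b_146 = 3;  b_147 = 4
  b_148 = 4;  b_149 = 10;  b_150 = 6;  b_151 = 1;  b_152 = 8;  b_153 = 3
  b_154 = 5;  b_155 = 5;  b_156 = 0;  b_157 = 6;  b_158 = 6;  b_159 = 1
  b_160 = 5;  b_161 = 1;  b_162 = 8
b_163 = 10·8 + 7·1 + 5·5 + 4·1 = 6
b_164 = 10·6 + 7·8 + 5·1 + 4·5 = 9

9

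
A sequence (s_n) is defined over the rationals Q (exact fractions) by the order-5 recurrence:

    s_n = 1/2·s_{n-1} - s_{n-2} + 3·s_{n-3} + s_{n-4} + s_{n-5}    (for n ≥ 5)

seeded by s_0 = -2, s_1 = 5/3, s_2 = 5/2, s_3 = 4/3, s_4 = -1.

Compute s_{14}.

s_5 = 1/2·-1 + -1·4/3 + 3·5/2 + 1·5/3 + 1·-2 = 16/3
s_6 = 1/2·16/3 + -1·-1 + 3·4/3 + 1·5/2 + 1·5/3 = 71/6
s_7 = 1/2·71/6 + -1·16/3 + 3·-1 + 1·4/3 + 1·5/2 = 17/12
s_8 = 1/2·17/12 + -1·71/6 + 3·16/3 + 1·-1 + 1·4/3 = 125/24
s_9 = 1/2·125/24 + -1·17/12 + 3·71/6 + 1·16/3 + 1·-1 = 1969/48
s_10 = 1/2·1969/48 + -1·125/24 + 3·17/12 + 1·71/6 + 1·16/3 = 1175/32
s_11 = 1/2·1175/32 + -1·1969/48 + 3·125/24 + 1·17/12 + 1·71/6 = 1193/192
s_12 = 1/2·1193/192 + -1·1175/32 + 3·1969/48 + 1·125/24 + 1·17/12 = 36893/384
s_13 = 1/2·36893/384 + -1·1193/192 + 3·1175/32 + 1·1969/48 + 1·125/24 = 152225/768
s_14 = 1/2·152225/768 + -1·36893/384 + 3·1193/192 + 1·1175/32 + 1·1969/48 = 152693/1536

152693/1536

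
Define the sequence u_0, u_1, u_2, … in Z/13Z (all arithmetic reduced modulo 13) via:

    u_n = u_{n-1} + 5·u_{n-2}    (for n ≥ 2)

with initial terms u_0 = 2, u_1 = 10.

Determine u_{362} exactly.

u_2 = 1·10 + 5·2 = 7
u_3 = 1·7 + 5·10 = 5
u_4 = 1·5 + 5·7 = 1
u_5 = 1·1 + 5·5 = 0
u_6 = 1·0 + 5·1 = 5
u_7 = 1·5 + 5·0 = 5
u_8 = 1·5 + 5·5 = 4
u_9 = 1·4 + 5·5 = 3
u_10 = 1·3 + 5·4 = 10
u_11 = 1·10 + 5·3 = 12
u_12 = 1·12 + 5·10 = 10
u_13 = 1·10 + 5·12 = 5
u_14 = 1·5 + 5·10 = 3
u_15 = 1·3 + 5·5 = 2
u_16 = 1·2 + 5·3 = 4
u_17 = 1·4 + 5·2 = 1
u_18 = 1·1 + 5·4 = 8
u_19 = 1·8 + 5·1 = 0
u_20 = 1·0 + 5·8 = 1
u_21 = 1·1 + 5·0 = 1
u_22 = 1·1 + 5·1 = 6
u_23 = 1·6 + 5·1 = 11
u_24 = 1·11 + 5·6 = 2
u_25 = 1·2 + 5·11 = 5
u_26 = 1·5 + 5·2 = 2
u_27 = 1·2 + 5·5 = 1
u_28 = 1·1 + 5·2 = 11
u_29 = 1·11 + 5·1 = 3
u_30 = 1·3 + 5·11 = 6
u_31 = 1·6 + 5·3 = 8
u_32 = 1·8 + 5·6 = 12
u_33 = 1·12 + 5·8 = 0
u_34 = 1·0 + 5·12 = 8
u_35 = 1·8 + 5·0 = 8
u_36 = 1·8 + 5·8 = 9
u_37 = 1·9 + 5·8 = 10
u_38 = 1·10 + 5·9 = 3
u_39 = 1·3 + 5·10 = 1
u_40 = 1·1 + 5·3 = 3
u_41 = 1·3 + 5·1 = 8
u_42 = 1·8 + 5·3 = 10
u_43 = 1·10 + 5·8 = 11
u_44 = 1·11 + 5·10 = 9
u_45 = 1·9 + 5·11 = 12
u_46 = 1·12 + 5·9 = 5
u_47 = 1·5 + 5·12 = 0
u_48 = 1·0 + 5·5 = 12
u_49 = 1·12 + 5·0 = 12
u_50 = 1·12 + 5·12 = 7
u_51 = 1·7 + 5·12 = 2
u_52 = 1·2 + 5·7 = 11
u_53 = 1·11 + 5·2 = 8
u_54 = 1·8 + 5·11 = 11
u_55 = 1·11 + 5·8 = 12
u_56 = 1·12 + 5·11 = 2
u_57 = 1·2 + 5·12 = 10
(u_56, u_57) = (2, 10) = (u_0, u_1), so the sequence has period 56.
362 ≡ 26 (mod 56), hence u_362 = u_26 = 2.

2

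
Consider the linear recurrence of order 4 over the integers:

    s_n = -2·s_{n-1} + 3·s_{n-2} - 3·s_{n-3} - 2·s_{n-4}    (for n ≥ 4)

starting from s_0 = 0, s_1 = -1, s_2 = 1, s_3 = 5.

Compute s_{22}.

-7522232317

s_4 = -2·5 + 3·1 + -3·-1 + -2·0 = -4
s_5 = -2·-4 + 3·5 + -3·1 + -2·-1 = 22
s_6 = -2·22 + 3·-4 + -3·5 + -2·1 = -73
s_7 = -2·-73 + 3·22 + -3·-4 + -2·5 = 214
s_8 = -2·214 + 3·-73 + -3·22 + -2·-4 = -705
s_9 = -2·-705 + 3·214 + -3·-73 + -2·22 = 2227
s_10 = -2·2227 + 3·-705 + -3·214 + -2·-73 = -7065
s_11 = -2·-7065 + 3·2227 + -3·-705 + -2·214 = 22498
s_12 = -2·22498 + 3·-7065 + -3·2227 + -2·-705 = -71462
s_13 = -2·-71462 + 3·22498 + -3·-7065 + -2·2227 = 227159
s_14 = -2·227159 + 3·-71462 + -3·22498 + -2·-7065 = -722068
s_15 = -2·-722068 + 3·227159 + -3·-71462 + -2·22498 = 2295003
s_16 = -2·2295003 + 3·-722068 + -3·227159 + -2·-71462 = -7294763
s_17 = -2·-7294763 + 3·2295003 + -3·-722068 + -2·227159 = 23186421
s_18 = -2·23186421 + 3·-7294763 + -3·2295003 + -2·-722068 = -73698004
s_19 = -2·-73698004 + 3·23186421 + -3·-7294763 + -2·2295003 = 234249554
s_20 = -2·234249554 + 3·-73698004 + -3·23186421 + -2·-7294763 = -744562857
s_21 = -2·-744562857 + 3·234249554 + -3·-73698004 + -2·23186421 = 2366595546
s_22 = -2·2366595546 + 3·-744562857 + -3·234249554 + -2·-73698004 = -7522232317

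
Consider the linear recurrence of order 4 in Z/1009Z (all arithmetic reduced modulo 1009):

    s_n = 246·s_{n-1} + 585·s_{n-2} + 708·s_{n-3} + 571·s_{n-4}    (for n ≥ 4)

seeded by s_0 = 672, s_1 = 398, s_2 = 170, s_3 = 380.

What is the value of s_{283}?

s_4 = 246·380 + 585·170 + 708·398 + 571·672 = 776
s_5 = 246·776 + 585·380 + 708·170 + 571·398 = 28
s_6 = 246·28 + 585·776 + 708·380 + 571·170 = 587
s_7 = 246·587 + 585·28 + 708·776 + 571·380 = 908
s_8 = 246·908 + 585·587 + 708·28 + 571·776 = 503
s_9 = 246·503 + 585·908 + 708·587 + 571·28 = 818
Continuing the recurrence:
  s_10 = 384;  s_11 = 680;  s_12 = 54;  s_13 = 783;  s_14 = 668;  s_15 = 544
  s_16 = 911;  s_17 = 342;  s_18 = 308;  s_19 = 470;  s_20 = 685;  s_21 = 165
  s_22 = 474;  s_23 = 866;  s_24 = 380;  s_25 = 717;  s_26 = 25;  s_27 = 519
  s_28 = 184;  s_29 = 65;  s_30 = 857;  s_31 = 447;  s_32 = 596;  s_33 = 604
  s_34 = 448;  s_35 = 583;  s_36 = 988;  s_37 = 56;  s_38 = 87;  s_39 = 875
  s_40 = 183;  s_41 = 669;  s_42 = 418;  s_43 = 365;  s_44 = 329;  s_45 = 735
  s_46 = 615;  s_47 = 495;  s_48 = 173;  s_49 = 654;  s_50 = 119;  s_51 = 712
  s_52 = 391;  s_53 = 743;  s_54 = 792;  s_55 = 158;  s_56 = 333;  s_57 = 1005
  s_58 = 158;  s_59 = 279;  s_60 = 270;  s_61 = 191;  s_62 = 294;  s_63 = 767
  s_64 = 274;  s_65 = 887;  s_66 = 691;  s_67 = 49;  s_68 = 29;  s_69 = 306
  s_70 = 850;  s_71 = 733;  s_72 = 657;  s_73 = 767;  s_74 = 274;  s_75 = 315
  s_76 = 658;  s_77 = 371;  s_78 = 38;  s_79 = 336;  s_80 = 648;  s_81 = 412
  s_82 = 421;  s_83 = 352;  s_84 = 716;  s_85 = 213;  s_86 = 297;  s_87 = 514
  s_88 = 161;  s_89 = 201;  s_90 = 91;  s_91 = 575;  s_92 = 99;  s_93 = 113
  s_94 = 923;  s_95 = 415;  s_96 = 639;  s_97 = 4;  s_98 = 996;  s_99 = 381
  s_100 = 781;  s_101 = 455;  s_102 = 733;  s_103 = 138;  s_104 = 873;  s_105 = 681
  s_106 = 831;  s_107 = 101;  s_108 = 310;  s_109 = 626;  s_110 = 498;  s_111 = 38
  s_112 = 688;  s_113 = 471;  s_114 = 210;  s_115 = 545;  s_116 = 470;  s_117 = 470
  s_118 = 348;  s_119 = 558;  s_120 = 581;  s_121 = 335;  s_122 = 4;  s_123 = 663
  s_124 = 826;  s_125 = 166;  s_126 = 860;  s_127 = 711;  s_128 = 885;  s_129 = 386
  s_130 = 801;  s_131 = 439;  s_132 = 115;  s_133 = 52;  s_134 = 690;  s_135 = 506
  s_136 = 991;  s_137 = 576;  s_138 = 529;  s_139 = 652;  s_140 = 656;  s_141 = 109
  s_142 = 782;  s_143 = 130;  s_144 = 810;  s_145 = 258;  s_146 = 286;  s_147 = 247
  s_148 = 461;  s_149 = 289;  s_150 = 913;  s_151 = 411;  s_152 = 217;  s_153 = 385
  s_154 = 750;  s_155 = 932;  s_156 = 14;  s_157 = 916;  s_158 = 851;  s_159 = 815
  s_160 = 769;  s_161 = 518;  s_162 = 609;  s_163 = 620;  s_164 = 910;  s_165 = 801
  s_166 = 577;  s_167 = 481;  s_168 = 837;  s_169 = 105;  s_170 = 924;  s_171 = 671
  s_172 = 659;  s_173 = 483;  s_174 = 568;  s_175 = 656;  s_176 = 100;  s_177 = 613
  s_178 = 173;  s_179 = 997;  s_180 = 101;  s_181 = 968;  s_182 = 44;  s_183 = 36
  s_184 = 681;  s_185 = 581;  s_186 = 649;  s_187 = 306;  s_188 = 953;  s_189 = 954
  s_190 = 113;  s_191 = 540;  s_192 = 895;  s_193 = 458;  s_194 = 429;  s_195 = 737
  s_196 = 272;  s_197 = 830;  s_198 = 984;  s_199 = 56;  s_200 = 488;  s_201 = 611
  s_202 = 46;  s_203 = 580;  s_204 = 978;  s_205 = 769;  s_206 = 527;  s_207 = 819
  s_208 = 277;  s_209 = 349;  s_210 = 606;  s_211 = 943;  s_212 = 909;  s_213 = 77
  s_214 = 427;  s_215 = 232;  s_216 = 574;  s_217 = 654;  s_218 = 683;  s_219 = 761
  s_220 = 262;  s_221 = 449;  s_222 = 876;  s_223 = 396;  s_224 = 767;  s_225 = 364
  s_226 = 40;  s_227 = 85;  s_228 = 382;  s_229 = 477;  s_230 = 52;  s_231 = 383
  s_232 = 410;  s_233 = 446;  s_234 = 626;  s_235 = 644;  s_236 = 936;  s_237 = 233
  s_238 = 631;  s_239 = 153;  s_240 = 329;  s_241 = 543;  s_242 = 585;  s_243 = 894
  s_244 = 336;  s_245 = 17;  s_246 = 316;  s_247 = 591;  s_248 = 377;  s_249 = 927
  s_250 = 109;  s_251 = 19;  s_252 = 643;  s_253 = 870;  s_254 = 935;  s_255 = 307
  s_256 = 291;  s_257 = 358;  s_258 = 544;  s_259 = 117;  s_260 = 816;  s_261 = 92
  s_262 = 487;  s_263 = 867;  s_264 = 69;  s_265 = 280;  s_266 = 230;  s_267 = 476
  s_268 = 929;  s_269 = 316;  s_270 = 828;  s_271 = 322;  s_272 = 25;  s_273 = 612
  s_274 = 219;  s_275 = 993;  s_276 = 656;  s_277 = 670;  s_278 = 397;  s_279 = 500
  s_280 = 444;  s_281 = 875
s_282 = 246·875 + 585·444 + 708·500 + 571·397 = 263
s_283 = 246·263 + 585·875 + 708·444 + 571·500 = 940

940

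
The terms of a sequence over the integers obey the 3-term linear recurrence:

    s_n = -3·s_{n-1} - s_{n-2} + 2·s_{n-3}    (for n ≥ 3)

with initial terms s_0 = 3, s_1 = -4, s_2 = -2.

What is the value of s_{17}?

1132670

s_3 = -3·-2 + -1·-4 + 2·3 = 16
s_4 = -3·16 + -1·-2 + 2·-4 = -54
s_5 = -3·-54 + -1·16 + 2·-2 = 142
s_6 = -3·142 + -1·-54 + 2·16 = -340
s_7 = -3·-340 + -1·142 + 2·-54 = 770
s_8 = -3·770 + -1·-340 + 2·142 = -1686
s_9 = -3·-1686 + -1·770 + 2·-340 = 3608
s_10 = -3·3608 + -1·-1686 + 2·770 = -7598
s_11 = -3·-7598 + -1·3608 + 2·-1686 = 15814
s_12 = -3·15814 + -1·-7598 + 2·3608 = -32628
s_13 = -3·-32628 + -1·15814 + 2·-7598 = 66874
s_14 = -3·66874 + -1·-32628 + 2·15814 = -136366
s_15 = -3·-136366 + -1·66874 + 2·-32628 = 276968
s_16 = -3·276968 + -1·-136366 + 2·66874 = -560790
s_17 = -3·-560790 + -1·276968 + 2·-136366 = 1132670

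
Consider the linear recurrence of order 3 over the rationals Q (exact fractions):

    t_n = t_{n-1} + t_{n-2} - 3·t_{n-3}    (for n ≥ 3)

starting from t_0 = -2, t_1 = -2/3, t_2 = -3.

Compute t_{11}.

t_3 = 1·-3 + 1·-2/3 + -3·-2 = 7/3
t_4 = 1·7/3 + 1·-3 + -3·-2/3 = 4/3
t_5 = 1·4/3 + 1·7/3 + -3·-3 = 38/3
t_6 = 1·38/3 + 1·4/3 + -3·7/3 = 7
t_7 = 1·7 + 1·38/3 + -3·4/3 = 47/3
t_8 = 1·47/3 + 1·7 + -3·38/3 = -46/3
t_9 = 1·-46/3 + 1·47/3 + -3·7 = -62/3
t_10 = 1·-62/3 + 1·-46/3 + -3·47/3 = -83
t_11 = 1·-83 + 1·-62/3 + -3·-46/3 = -173/3

-173/3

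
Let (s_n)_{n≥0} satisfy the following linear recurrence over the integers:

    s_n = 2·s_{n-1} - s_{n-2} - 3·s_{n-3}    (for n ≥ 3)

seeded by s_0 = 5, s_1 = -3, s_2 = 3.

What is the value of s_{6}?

s_3 = 2·3 + -1·-3 + -3·5 = -6
s_4 = 2·-6 + -1·3 + -3·-3 = -6
s_5 = 2·-6 + -1·-6 + -3·3 = -15
s_6 = 2·-15 + -1·-6 + -3·-6 = -6

-6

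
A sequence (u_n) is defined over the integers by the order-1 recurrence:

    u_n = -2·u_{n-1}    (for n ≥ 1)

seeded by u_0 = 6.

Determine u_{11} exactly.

u_1 = -2·6 = -12
u_2 = -2·-12 = 24
u_3 = -2·24 = -48
u_4 = -2·-48 = 96
u_5 = -2·96 = -192
u_6 = -2·-192 = 384
u_7 = -2·384 = -768
u_8 = -2·-768 = 1536
u_9 = -2·1536 = -3072
u_10 = -2·-3072 = 6144
u_11 = -2·6144 = -12288

-12288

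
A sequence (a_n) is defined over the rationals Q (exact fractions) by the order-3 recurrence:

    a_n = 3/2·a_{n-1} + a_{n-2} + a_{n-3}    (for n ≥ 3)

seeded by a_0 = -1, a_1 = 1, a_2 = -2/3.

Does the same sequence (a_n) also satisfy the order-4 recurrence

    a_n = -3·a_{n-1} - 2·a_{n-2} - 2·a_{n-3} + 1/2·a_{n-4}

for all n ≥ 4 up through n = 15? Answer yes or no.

Terms a_0..a_15: -1, 1, -2/3, -1, -7/6, -41/12, -175/24, -745/48, -3263/96, -4723/64, -61519/384, -267337/768, -1161439/1536, -1681939/1024, -7307301/2048, -95240489/12288
n=4: candidate gives 11/6, actual a_4 = -7/6 ✗

no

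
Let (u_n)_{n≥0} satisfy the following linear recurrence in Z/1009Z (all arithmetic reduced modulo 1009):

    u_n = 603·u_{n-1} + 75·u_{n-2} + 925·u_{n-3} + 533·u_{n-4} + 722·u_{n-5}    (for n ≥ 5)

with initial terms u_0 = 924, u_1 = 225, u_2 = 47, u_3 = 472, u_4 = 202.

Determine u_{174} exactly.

302

u_5 = 603·202 + 75·472 + 925·47 + 533·225 + 722·924 = 932
u_6 = 603·932 + 75·202 + 925·472 + 533·47 + 722·225 = 537
u_7 = 603·537 + 75·932 + 925·202 + 533·472 + 722·47 = 349
u_8 = 603·349 + 75·537 + 925·932 + 533·202 + 722·472 = 349
u_9 = 603·349 + 75·349 + 925·537 + 533·932 + 722·202 = 680
u_10 = 603·680 + 75·349 + 925·349 + 533·537 + 722·932 = 847
Continuing the recurrence:
  u_11 = 292;  u_12 = 950;  u_13 = 877;  u_14 = 428;  u_15 = 211;  u_16 = 684
  u_17 = 887;  u_18 = 2;  u_19 = 911;  u_20 = 42;  u_21 = 652;  u_22 = 694
  u_23 = 383;  u_24 = 259;  u_25 = 955;  u_26 = 245;  u_27 = 765;  u_28 = 769
  u_29 = 850;  u_30 = 234;  u_31 = 429;  u_32 = 640;  u_33 = 161;  u_34 = 918
  u_35 = 365;  u_36 = 17;  u_37 = 880;  u_38 = 927;  u_39 = 691;  u_40 = 767
  u_41 = 591;  u_42 = 57;  u_43 = 487;  u_44 = 700;  u_45 = 824;  u_46 = 943
  u_47 = 578;  u_48 = 172;  u_49 = 419;  u_50 = 834;  u_51 = 344;  u_52 = 145
  u_53 = 207;  u_54 = 226;  u_55 = 879;  u_56 = 629;  u_57 = 534;  u_58 = 213
  u_59 = 672;  u_60 = 224;  u_61 = 258;  u_62 = 522;  u_63 = 891;  u_64 = 995
  u_65 = 987;  u_66 = 1003;  u_67 = 135;  u_68 = 235;  u_69 = 339;  u_70 = 919
  u_71 = 876;  u_72 = 346;  u_73 = 621;  u_74 = 955;  u_75 = 430;  u_76 = 876
  u_77 = 604;  u_78 = 118;  u_79 = 1002;  u_80 = 745;  u_81 = 782;  u_82 = 838
  u_83 = 656;  u_84 = 768;  u_85 = 152;  u_86 = 555;  u_87 = 212;  u_88 = 399
  u_89 = 856;  u_90 = 519;  u_91 = 706;  u_92 = 711;  u_93 = 874;  u_94 = 75
  u_95 = 921;  u_96 = 1000;  u_97 = 289;  u_98 = 391;  u_99 = 83;  u_100 = 891
  u_101 = 325;  u_102 = 895;  u_103 = 485;  u_104 = 378;  u_105 = 692;  u_106 = 617
  u_107 = 329;  u_108 = 599;  u_109 = 93;  u_110 = 816;  u_111 = 1007;  u_112 = 560
  u_113 = 337;  u_114 = 793;  u_115 = 185;  u_116 = 843;  u_117 = 263;  u_118 = 481
  u_119 = 998;  u_120 = 983;  u_121 = 753;  u_122 = 273;  u_123 = 666;  u_124 = 15
  u_125 = 914;  u_126 = 932;  u_127 = 840;  u_128 = 680;  u_129 = 788;  u_130 = 895
  u_131 = 466;  u_132 = 700;  u_133 = 305;  u_134 = 154;  u_135 = 18;  u_136 = 36
  u_137 = 39;  u_138 = 81;  u_139 = 14;  u_140 = 38;  u_141 = 372;  u_142 = 675
  u_143 = 240;  u_144 = 731;  u_145 = 207;  u_146 = 825;  u_147 = 353;  u_148 = 941
  u_149 = 343;  u_150 = 470;  u_151 = 854;  u_152 = 425;  u_153 = 878;  u_154 = 927
  u_155 = 314;  u_156 = 57;  u_157 = 145;  u_158 = 703;  u_159 = 357;  u_160 = 333
  u_161 = 405;  u_162 = 183;  u_163 = 372;  u_164 = 567;  u_165 = 493;  u_166 = 277
  u_167 = 442;  u_168 = 403;  u_169 = 790;  u_170 = 378;  u_171 = 774;  u_172 = 49
u_173 = 603·49 + 75·774 + 925·378 + 533·790 + 722·403 = 32
u_174 = 603·32 + 75·49 + 925·774 + 533·378 + 722·790 = 302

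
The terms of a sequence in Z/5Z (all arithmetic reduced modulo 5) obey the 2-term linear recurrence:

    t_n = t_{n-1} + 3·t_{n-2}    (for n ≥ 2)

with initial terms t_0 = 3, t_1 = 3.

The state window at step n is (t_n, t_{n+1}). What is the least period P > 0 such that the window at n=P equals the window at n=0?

n=0: window = (3, 3)
n=1: window = (3, 2)
n=2: window = (2, 1)
n=3: window = (1, 2)
n=4: window = (2, 0)
n=5: window = (0, 1)
n=6: window = (1, 1)
n=7: window = (1, 4)
n=8: window = (4, 2)
n=9: window = (2, 4)
n=10: window = (4, 0)
n=11: window = (0, 2)
n=12: window = (2, 2)
n=13: window = (2, 3)
n=14: window = (3, 4)
n=15: window = (4, 3)
n=16: window = (3, 0)
n=17: window = (0, 4)
n=18: window = (4, 4)
n=19: window = (4, 1)
n=20: window = (1, 3)
n=21: window = (3, 1)
n=22: window = (1, 0)
n=23: window = (0, 3)
n=24: window = (3, 3)
window at n=24 equals window at n=0 → period = 24

24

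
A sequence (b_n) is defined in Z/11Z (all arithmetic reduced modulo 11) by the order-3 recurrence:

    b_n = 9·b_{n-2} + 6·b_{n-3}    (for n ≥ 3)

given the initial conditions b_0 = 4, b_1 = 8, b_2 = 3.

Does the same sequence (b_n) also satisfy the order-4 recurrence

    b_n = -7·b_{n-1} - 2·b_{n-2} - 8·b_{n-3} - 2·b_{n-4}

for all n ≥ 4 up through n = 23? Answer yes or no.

Terms b_0..b_23: 4, 8, 3, 8, 9, 2, 8, 6, 7, 3, 0, 3, 7, 5, 4, 10, 0, 4, 5, 3, 3, 2, 1, 3
n=4: candidate gives 9, actual b_4 = 9 ✓
n=5: candidate gives 2, actual b_5 = 2 ✓
n=6: candidate gives 8, actual b_6 = 8 ✓
n=7: candidate gives 6, actual b_7 = 6 ✓
n=8: candidate gives 7, actual b_8 = 7 ✓
n=9: candidate gives 3, actual b_9 = 3 ✓
n=10: candidate gives 0, actual b_10 = 0 ✓
n=11: candidate gives 3, actual b_11 = 3 ✓
n=12: candidate gives 7, actual b_12 = 7 ✓
n=13: candidate gives 5, actual b_13 = 5 ✓
n=14: candidate gives 4, actual b_14 = 4 ✓
n=15: candidate gives 10, actual b_15 = 10 ✓
n=16: candidate gives 0, actual b_16 = 0 ✓
n=17: candidate gives 4, actual b_17 = 4 ✓
n=18: candidate gives 5, actual b_18 = 5 ✓
n=19: candidate gives 3, actual b_19 = 3 ✓
n=20: candidate gives 3, actual b_20 = 3 ✓
n=21: candidate gives 2, actual b_21 = 2 ✓
n=22: candidate gives 1, actual b_22 = 1 ✓
n=23: candidate gives 3, actual b_23 = 3 ✓

yes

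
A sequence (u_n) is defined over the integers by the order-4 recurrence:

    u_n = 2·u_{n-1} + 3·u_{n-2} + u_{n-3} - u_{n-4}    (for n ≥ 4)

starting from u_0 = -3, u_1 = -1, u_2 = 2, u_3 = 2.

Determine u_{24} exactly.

54714170334

u_4 = 2·2 + 3·2 + 1·-1 + -1·-3 = 12
u_5 = 2·12 + 3·2 + 1·2 + -1·-1 = 33
u_6 = 2·33 + 3·12 + 1·2 + -1·2 = 102
u_7 = 2·102 + 3·33 + 1·12 + -1·2 = 313
u_8 = 2·313 + 3·102 + 1·33 + -1·12 = 953
u_9 = 2·953 + 3·313 + 1·102 + -1·33 = 2914
u_10 = 2·2914 + 3·953 + 1·313 + -1·102 = 8898
u_11 = 2·8898 + 3·2914 + 1·953 + -1·313 = 27178
u_12 = 2·27178 + 3·8898 + 1·2914 + -1·953 = 83011
u_13 = 2·83011 + 3·27178 + 1·8898 + -1·2914 = 253540
u_14 = 2·253540 + 3·83011 + 1·27178 + -1·8898 = 774393
u_15 = 2·774393 + 3·253540 + 1·83011 + -1·27178 = 2365239
u_16 = 2·2365239 + 3·774393 + 1·253540 + -1·83011 = 7224186
u_17 = 2·7224186 + 3·2365239 + 1·774393 + -1·253540 = 22064942
u_18 = 2·22064942 + 3·7224186 + 1·2365239 + -1·774393 = 67393288
u_19 = 2·67393288 + 3·22064942 + 1·7224186 + -1·2365239 = 205840349
u_20 = 2·205840349 + 3·67393288 + 1·22064942 + -1·7224186 = 628701318
u_21 = 2·628701318 + 3·205840349 + 1·67393288 + -1·22064942 = 1920252029
u_22 = 2·1920252029 + 3·628701318 + 1·205840349 + -1·67393288 = 5865055073
u_23 = 2·5865055073 + 3·1920252029 + 1·628701318 + -1·205840349 = 17913727202
u_24 = 2·17913727202 + 3·5865055073 + 1·1920252029 + -1·628701318 = 54714170334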